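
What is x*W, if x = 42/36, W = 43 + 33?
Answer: 266/3 ≈ 88.667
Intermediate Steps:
W = 76
x = 7/6 (x = 42*(1/36) = 7/6 ≈ 1.1667)
x*W = (7/6)*76 = 266/3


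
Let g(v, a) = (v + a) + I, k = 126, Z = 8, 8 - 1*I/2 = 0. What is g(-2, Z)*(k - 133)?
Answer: -154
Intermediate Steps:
I = 16 (I = 16 - 2*0 = 16 + 0 = 16)
g(v, a) = 16 + a + v (g(v, a) = (v + a) + 16 = (a + v) + 16 = 16 + a + v)
g(-2, Z)*(k - 133) = (16 + 8 - 2)*(126 - 133) = 22*(-7) = -154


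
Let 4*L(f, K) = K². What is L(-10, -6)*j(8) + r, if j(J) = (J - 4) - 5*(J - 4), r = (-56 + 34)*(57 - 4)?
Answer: -1310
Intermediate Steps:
r = -1166 (r = -22*53 = -1166)
L(f, K) = K²/4
j(J) = 16 - 4*J (j(J) = (-4 + J) - 5*(-4 + J) = (-4 + J) + (20 - 5*J) = 16 - 4*J)
L(-10, -6)*j(8) + r = ((¼)*(-6)²)*(16 - 4*8) - 1166 = ((¼)*36)*(16 - 32) - 1166 = 9*(-16) - 1166 = -144 - 1166 = -1310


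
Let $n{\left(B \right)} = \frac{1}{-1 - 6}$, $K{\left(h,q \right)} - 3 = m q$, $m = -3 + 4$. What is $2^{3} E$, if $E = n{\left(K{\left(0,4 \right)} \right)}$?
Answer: $- \frac{8}{7} \approx -1.1429$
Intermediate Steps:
$m = 1$
$K{\left(h,q \right)} = 3 + q$ ($K{\left(h,q \right)} = 3 + 1 q = 3 + q$)
$n{\left(B \right)} = - \frac{1}{7}$ ($n{\left(B \right)} = \frac{1}{-7} = - \frac{1}{7}$)
$E = - \frac{1}{7} \approx -0.14286$
$2^{3} E = 2^{3} \left(- \frac{1}{7}\right) = 8 \left(- \frac{1}{7}\right) = - \frac{8}{7}$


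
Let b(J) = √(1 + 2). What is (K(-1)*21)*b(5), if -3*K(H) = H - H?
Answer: 0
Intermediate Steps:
K(H) = 0 (K(H) = -(H - H)/3 = -⅓*0 = 0)
b(J) = √3
(K(-1)*21)*b(5) = (0*21)*√3 = 0*√3 = 0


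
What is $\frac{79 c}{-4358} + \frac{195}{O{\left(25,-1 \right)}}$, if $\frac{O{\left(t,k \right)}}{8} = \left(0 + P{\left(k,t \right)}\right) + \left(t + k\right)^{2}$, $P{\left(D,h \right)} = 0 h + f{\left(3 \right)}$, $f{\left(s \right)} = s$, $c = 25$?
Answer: $- \frac{1383065}{3364376} \approx -0.41109$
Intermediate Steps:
$P{\left(D,h \right)} = 3$ ($P{\left(D,h \right)} = 0 h + 3 = 0 + 3 = 3$)
$O{\left(t,k \right)} = 24 + 8 \left(k + t\right)^{2}$ ($O{\left(t,k \right)} = 8 \left(\left(0 + 3\right) + \left(t + k\right)^{2}\right) = 8 \left(3 + \left(k + t\right)^{2}\right) = 24 + 8 \left(k + t\right)^{2}$)
$\frac{79 c}{-4358} + \frac{195}{O{\left(25,-1 \right)}} = \frac{79 \cdot 25}{-4358} + \frac{195}{24 + 8 \left(-1 + 25\right)^{2}} = 1975 \left(- \frac{1}{4358}\right) + \frac{195}{24 + 8 \cdot 24^{2}} = - \frac{1975}{4358} + \frac{195}{24 + 8 \cdot 576} = - \frac{1975}{4358} + \frac{195}{24 + 4608} = - \frac{1975}{4358} + \frac{195}{4632} = - \frac{1975}{4358} + 195 \cdot \frac{1}{4632} = - \frac{1975}{4358} + \frac{65}{1544} = - \frac{1383065}{3364376}$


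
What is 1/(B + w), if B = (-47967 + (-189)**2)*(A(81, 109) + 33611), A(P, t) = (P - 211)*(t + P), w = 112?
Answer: -1/109123994 ≈ -9.1639e-9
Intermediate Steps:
A(P, t) = (-211 + P)*(P + t)
B = -109124106 (B = (-47967 + (-189)**2)*((81**2 - 211*81 - 211*109 + 81*109) + 33611) = (-47967 + 35721)*((6561 - 17091 - 22999 + 8829) + 33611) = -12246*(-24700 + 33611) = -12246*8911 = -109124106)
1/(B + w) = 1/(-109124106 + 112) = 1/(-109123994) = -1/109123994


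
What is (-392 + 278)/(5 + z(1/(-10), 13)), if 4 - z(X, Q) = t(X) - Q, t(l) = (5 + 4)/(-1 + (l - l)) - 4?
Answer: -114/35 ≈ -3.2571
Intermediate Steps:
t(l) = -13 (t(l) = 9/(-1 + 0) - 4 = 9/(-1) - 4 = 9*(-1) - 4 = -9 - 4 = -13)
z(X, Q) = 17 + Q (z(X, Q) = 4 - (-13 - Q) = 4 + (13 + Q) = 17 + Q)
(-392 + 278)/(5 + z(1/(-10), 13)) = (-392 + 278)/(5 + (17 + 13)) = -114/(5 + 30) = -114/35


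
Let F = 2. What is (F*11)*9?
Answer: 198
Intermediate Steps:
(F*11)*9 = (2*11)*9 = 22*9 = 198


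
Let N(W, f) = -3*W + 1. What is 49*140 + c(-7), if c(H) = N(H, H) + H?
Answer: 6875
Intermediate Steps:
N(W, f) = 1 - 3*W
c(H) = 1 - 2*H (c(H) = (1 - 3*H) + H = 1 - 2*H)
49*140 + c(-7) = 49*140 + (1 - 2*(-7)) = 6860 + (1 + 14) = 6860 + 15 = 6875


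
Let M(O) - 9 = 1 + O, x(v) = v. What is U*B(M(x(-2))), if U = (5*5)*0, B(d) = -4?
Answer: 0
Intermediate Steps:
M(O) = 10 + O (M(O) = 9 + (1 + O) = 10 + O)
U = 0 (U = 25*0 = 0)
U*B(M(x(-2))) = 0*(-4) = 0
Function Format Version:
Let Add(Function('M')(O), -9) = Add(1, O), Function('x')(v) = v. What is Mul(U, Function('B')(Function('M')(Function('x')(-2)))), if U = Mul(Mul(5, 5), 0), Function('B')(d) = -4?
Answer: 0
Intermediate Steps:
Function('M')(O) = Add(10, O) (Function('M')(O) = Add(9, Add(1, O)) = Add(10, O))
U = 0 (U = Mul(25, 0) = 0)
Mul(U, Function('B')(Function('M')(Function('x')(-2)))) = Mul(0, -4) = 0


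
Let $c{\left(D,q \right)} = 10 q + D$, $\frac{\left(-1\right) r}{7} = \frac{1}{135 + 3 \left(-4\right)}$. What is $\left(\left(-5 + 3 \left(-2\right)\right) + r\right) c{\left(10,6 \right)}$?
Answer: $- \frac{95200}{123} \approx -773.98$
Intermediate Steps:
$r = - \frac{7}{123}$ ($r = - \frac{7}{135 + 3 \left(-4\right)} = - \frac{7}{135 - 12} = - \frac{7}{123} \approx -0.056911$)
$c{\left(D,q \right)} = D + 10 q$
$\left(\left(-5 + 3 \left(-2\right)\right) + r\right) c{\left(10,6 \right)} = \left(\left(-5 + 3 \left(-2\right)\right) - \frac{7}{123}\right) \left(10 + 10 \cdot 6\right) = \left(\left(-5 - 6\right) - \frac{7}{123}\right) \left(10 + 60\right) = \left(-11 - \frac{7}{123}\right) 70 = \left(- \frac{1360}{123}\right) 70 = - \frac{95200}{123}$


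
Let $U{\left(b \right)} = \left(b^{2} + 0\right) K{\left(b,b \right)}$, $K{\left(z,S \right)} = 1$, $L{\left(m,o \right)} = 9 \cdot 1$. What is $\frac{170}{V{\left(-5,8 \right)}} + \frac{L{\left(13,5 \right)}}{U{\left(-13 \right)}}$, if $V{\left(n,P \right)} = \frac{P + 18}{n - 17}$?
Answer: $- \frac{24301}{169} \approx -143.79$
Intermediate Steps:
$L{\left(m,o \right)} = 9$
$V{\left(n,P \right)} = \frac{18 + P}{-17 + n}$
$U{\left(b \right)} = b^{2}$ ($U{\left(b \right)} = \left(b^{2} + 0\right) 1 = b^{2} \cdot 1 = b^{2}$)
$\frac{170}{V{\left(-5,8 \right)}} + \frac{L{\left(13,5 \right)}}{U{\left(-13 \right)}} = \frac{170}{\frac{1}{-17 - 5} \left(18 + 8\right)} + \frac{9}{\left(-13\right)^{2}} = \frac{170}{\frac{1}{-22} \cdot 26} + \frac{9}{169} = \frac{170}{\left(- \frac{1}{22}\right) 26} + 9 \cdot \frac{1}{169} = \frac{170}{- \frac{13}{11}} + \frac{9}{169} = 170 \left(- \frac{11}{13}\right) + \frac{9}{169} = - \frac{1870}{13} + \frac{9}{169} = - \frac{24301}{169}$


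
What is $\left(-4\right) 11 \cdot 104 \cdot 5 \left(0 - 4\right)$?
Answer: $91520$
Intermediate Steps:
$\left(-4\right) 11 \cdot 104 \cdot 5 \left(0 - 4\right) = \left(-44\right) 104 \cdot 5 \left(-4\right) = \left(-4576\right) \left(-20\right) = 91520$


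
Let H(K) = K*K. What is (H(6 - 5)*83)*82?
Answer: 6806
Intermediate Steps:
H(K) = K²
(H(6 - 5)*83)*82 = ((6 - 5)²*83)*82 = (1²*83)*82 = (1*83)*82 = 83*82 = 6806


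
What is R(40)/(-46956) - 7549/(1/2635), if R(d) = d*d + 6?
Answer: -467015337773/23478 ≈ -1.9892e+7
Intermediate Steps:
R(d) = 6 + d² (R(d) = d² + 6 = 6 + d²)
R(40)/(-46956) - 7549/(1/2635) = (6 + 40²)/(-46956) - 7549/(1/2635) = (6 + 1600)*(-1/46956) - 7549/1/2635 = 1606*(-1/46956) - 7549*2635 = -803/23478 - 19891615 = -467015337773/23478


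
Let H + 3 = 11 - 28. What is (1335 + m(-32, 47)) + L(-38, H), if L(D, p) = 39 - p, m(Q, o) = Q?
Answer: 1362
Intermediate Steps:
H = -20 (H = -3 + (11 - 28) = -3 - 17 = -20)
(1335 + m(-32, 47)) + L(-38, H) = (1335 - 32) + (39 - 1*(-20)) = 1303 + (39 + 20) = 1303 + 59 = 1362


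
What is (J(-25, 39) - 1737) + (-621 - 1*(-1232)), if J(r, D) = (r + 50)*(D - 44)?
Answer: -1251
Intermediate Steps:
J(r, D) = (-44 + D)*(50 + r) (J(r, D) = (50 + r)*(-44 + D) = (-44 + D)*(50 + r))
(J(-25, 39) - 1737) + (-621 - 1*(-1232)) = ((-2200 - 44*(-25) + 50*39 + 39*(-25)) - 1737) + (-621 - 1*(-1232)) = ((-2200 + 1100 + 1950 - 975) - 1737) + (-621 + 1232) = (-125 - 1737) + 611 = -1862 + 611 = -1251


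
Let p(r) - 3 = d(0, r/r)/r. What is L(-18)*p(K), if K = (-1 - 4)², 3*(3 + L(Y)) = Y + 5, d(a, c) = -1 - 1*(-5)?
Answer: -1738/75 ≈ -23.173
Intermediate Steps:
d(a, c) = 4 (d(a, c) = -1 + 5 = 4)
L(Y) = -4/3 + Y/3 (L(Y) = -3 + (Y + 5)/3 = -3 + (5 + Y)/3 = -3 + (5/3 + Y/3) = -4/3 + Y/3)
K = 25 (K = (-5)² = 25)
p(r) = 3 + 4/r
L(-18)*p(K) = (-4/3 + (⅓)*(-18))*(3 + 4/25) = (-4/3 - 6)*(3 + 4*(1/25)) = -22*(3 + 4/25)/3 = -22/3*79/25 = -1738/75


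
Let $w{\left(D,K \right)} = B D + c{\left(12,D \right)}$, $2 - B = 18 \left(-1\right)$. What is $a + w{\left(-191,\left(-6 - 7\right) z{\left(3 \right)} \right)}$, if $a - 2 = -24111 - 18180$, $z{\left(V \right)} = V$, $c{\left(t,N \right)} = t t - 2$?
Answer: $-45967$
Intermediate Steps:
$c{\left(t,N \right)} = -2 + t^{2}$ ($c{\left(t,N \right)} = t^{2} - 2 = -2 + t^{2}$)
$B = 20$ ($B = 2 - 18 \left(-1\right) = 2 - -18 = 2 + 18 = 20$)
$a = -42289$ ($a = 2 - 42291 = -42289$)
$w{\left(D,K \right)} = 142 + 20 D$ ($w{\left(D,K \right)} = 20 D - \left(2 - 12^{2}\right) = 20 D + \left(-2 + 144\right) = 20 D + 142 = 142 + 20 D$)
$a + w{\left(-191,\left(-6 - 7\right) z{\left(3 \right)} \right)} = -42289 + \left(142 + 20 \left(-191\right)\right) = -42289 + \left(142 - 3820\right) = -42289 - 3678 = -45967$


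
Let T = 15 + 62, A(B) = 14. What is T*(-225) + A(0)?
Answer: -17311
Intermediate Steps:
T = 77
T*(-225) + A(0) = 77*(-225) + 14 = -17325 + 14 = -17311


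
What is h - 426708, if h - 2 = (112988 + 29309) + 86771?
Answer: -197638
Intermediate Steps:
h = 229070 (h = 2 + ((112988 + 29309) + 86771) = 2 + (142297 + 86771) = 2 + 229068 = 229070)
h - 426708 = 229070 - 426708 = -197638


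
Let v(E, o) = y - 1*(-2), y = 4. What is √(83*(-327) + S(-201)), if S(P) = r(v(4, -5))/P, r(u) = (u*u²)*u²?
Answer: I*√122009613/67 ≈ 164.86*I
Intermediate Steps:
v(E, o) = 6 (v(E, o) = 4 - 1*(-2) = 4 + 2 = 6)
r(u) = u⁵ (r(u) = u³*u² = u⁵)
S(P) = 7776/P (S(P) = 6⁵/P = 7776/P)
√(83*(-327) + S(-201)) = √(83*(-327) + 7776/(-201)) = √(-27141 + 7776*(-1/201)) = √(-27141 - 2592/67) = √(-1821039/67) = I*√122009613/67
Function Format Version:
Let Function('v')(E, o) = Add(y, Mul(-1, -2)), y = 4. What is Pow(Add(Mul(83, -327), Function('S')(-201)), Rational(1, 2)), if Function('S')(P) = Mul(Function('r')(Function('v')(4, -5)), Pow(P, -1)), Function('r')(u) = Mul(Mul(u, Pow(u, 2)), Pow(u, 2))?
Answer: Mul(Rational(1, 67), I, Pow(122009613, Rational(1, 2))) ≈ Mul(164.86, I)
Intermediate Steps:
Function('v')(E, o) = 6 (Function('v')(E, o) = Add(4, Mul(-1, -2)) = Add(4, 2) = 6)
Function('r')(u) = Pow(u, 5) (Function('r')(u) = Mul(Pow(u, 3), Pow(u, 2)) = Pow(u, 5))
Function('S')(P) = Mul(7776, Pow(P, -1)) (Function('S')(P) = Mul(Pow(6, 5), Pow(P, -1)) = Mul(7776, Pow(P, -1)))
Pow(Add(Mul(83, -327), Function('S')(-201)), Rational(1, 2)) = Pow(Add(Mul(83, -327), Mul(7776, Pow(-201, -1))), Rational(1, 2)) = Pow(Add(-27141, Mul(7776, Rational(-1, 201))), Rational(1, 2)) = Pow(Add(-27141, Rational(-2592, 67)), Rational(1, 2)) = Pow(Rational(-1821039, 67), Rational(1, 2)) = Mul(Rational(1, 67), I, Pow(122009613, Rational(1, 2)))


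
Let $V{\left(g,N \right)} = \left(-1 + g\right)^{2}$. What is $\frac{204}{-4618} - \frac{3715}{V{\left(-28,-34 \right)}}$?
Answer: $- \frac{8663717}{1941869} \approx -4.4615$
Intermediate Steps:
$\frac{204}{-4618} - \frac{3715}{V{\left(-28,-34 \right)}} = \frac{204}{-4618} - \frac{3715}{\left(-1 - 28\right)^{2}} = 204 \left(- \frac{1}{4618}\right) - \frac{3715}{\left(-29\right)^{2}} = - \frac{102}{2309} - \frac{3715}{841} = - \frac{8663717}{1941869}$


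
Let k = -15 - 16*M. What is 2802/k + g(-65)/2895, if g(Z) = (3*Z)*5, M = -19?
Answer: 522001/55777 ≈ 9.3587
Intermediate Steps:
g(Z) = 15*Z
k = 289 (k = -15 - 16*(-19) = -15 + 304 = 289)
2802/k + g(-65)/2895 = 2802/289 + (15*(-65))/2895 = 2802*(1/289) - 975*1/2895 = 2802/289 - 65/193 = 522001/55777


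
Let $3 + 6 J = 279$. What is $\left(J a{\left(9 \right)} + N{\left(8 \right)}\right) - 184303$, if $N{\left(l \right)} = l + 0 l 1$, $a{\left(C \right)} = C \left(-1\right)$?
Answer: $-184709$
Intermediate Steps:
$a{\left(C \right)} = - C$
$J = 46$ ($J = - \frac{1}{2} + \frac{1}{6} \cdot 279 = - \frac{1}{2} + \frac{93}{2} = 46$)
$N{\left(l \right)} = l$ ($N{\left(l \right)} = l + 0 \cdot 1 = l + 0 = l$)
$\left(J a{\left(9 \right)} + N{\left(8 \right)}\right) - 184303 = \left(46 \left(\left(-1\right) 9\right) + 8\right) - 184303 = \left(46 \left(-9\right) + 8\right) - 184303 = \left(-414 + 8\right) - 184303 = -406 - 184303 = -184709$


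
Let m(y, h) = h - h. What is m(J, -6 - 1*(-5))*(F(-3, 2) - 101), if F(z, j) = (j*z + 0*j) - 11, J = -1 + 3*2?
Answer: 0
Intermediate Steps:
J = 5 (J = -1 + 6 = 5)
F(z, j) = -11 + j*z (F(z, j) = (j*z + 0) - 11 = j*z - 11 = -11 + j*z)
m(y, h) = 0
m(J, -6 - 1*(-5))*(F(-3, 2) - 101) = 0*((-11 + 2*(-3)) - 101) = 0*((-11 - 6) - 101) = 0*(-17 - 101) = 0*(-118) = 0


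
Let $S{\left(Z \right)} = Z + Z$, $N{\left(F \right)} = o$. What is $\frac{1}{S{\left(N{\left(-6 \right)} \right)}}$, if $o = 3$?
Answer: $\frac{1}{6} \approx 0.16667$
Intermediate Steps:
$N{\left(F \right)} = 3$
$S{\left(Z \right)} = 2 Z$
$\frac{1}{S{\left(N{\left(-6 \right)} \right)}} = \frac{1}{2 \cdot 3} = \frac{1}{6}$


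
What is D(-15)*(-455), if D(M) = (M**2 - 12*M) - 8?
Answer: -180635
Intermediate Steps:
D(M) = -8 + M**2 - 12*M
D(-15)*(-455) = (-8 + (-15)**2 - 12*(-15))*(-455) = (-8 + 225 + 180)*(-455) = 397*(-455) = -180635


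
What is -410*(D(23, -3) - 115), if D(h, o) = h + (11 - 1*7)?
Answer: 36080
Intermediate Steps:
D(h, o) = 4 + h (D(h, o) = h + (11 - 7) = h + 4 = 4 + h)
-410*(D(23, -3) - 115) = -410*((4 + 23) - 115) = -410*(27 - 115) = -410*(-88) = 36080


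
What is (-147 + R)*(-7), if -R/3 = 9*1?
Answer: 1218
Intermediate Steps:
R = -27 ≈ -27.000
(-147 + R)*(-7) = (-147 - 27)*(-7) = -174*(-7) = 1218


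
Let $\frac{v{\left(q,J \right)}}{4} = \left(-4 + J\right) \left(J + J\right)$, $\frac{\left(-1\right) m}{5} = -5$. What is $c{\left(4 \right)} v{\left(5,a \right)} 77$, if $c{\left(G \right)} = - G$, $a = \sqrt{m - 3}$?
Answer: $-54208 + 9856 \sqrt{22} \approx -7979.3$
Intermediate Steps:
$m = 25$ ($m = \left(-5\right) \left(-5\right) = 25$)
$a = \sqrt{22}$ ($a = \sqrt{25 - 3} = \sqrt{22} \approx 4.6904$)
$v{\left(q,J \right)} = 8 J \left(-4 + J\right)$ ($v{\left(q,J \right)} = 4 \left(-4 + J\right) \left(J + J\right) = 4 \left(-4 + J\right) 2 J = 4 \cdot 2 J \left(-4 + J\right) = 8 J \left(-4 + J\right)$)
$c{\left(4 \right)} v{\left(5,a \right)} 77 = \left(-1\right) 4 \cdot 8 \sqrt{22} \left(-4 + \sqrt{22}\right) 77 = - 4 \cdot 8 \sqrt{22} \left(-4 + \sqrt{22}\right) 77 = - 32 \sqrt{22} \left(-4 + \sqrt{22}\right) 77 = - 2464 \sqrt{22} \left(-4 + \sqrt{22}\right)$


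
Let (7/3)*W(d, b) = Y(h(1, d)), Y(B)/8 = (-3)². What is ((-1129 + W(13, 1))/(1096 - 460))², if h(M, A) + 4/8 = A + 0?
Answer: 59089969/19820304 ≈ 2.9813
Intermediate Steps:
h(M, A) = -½ + A (h(M, A) = -½ + (A + 0) = -½ + A)
Y(B) = 72 (Y(B) = 8*(-3)² = 8*9 = 72)
W(d, b) = 216/7 (W(d, b) = (3/7)*72 = 216/7)
((-1129 + W(13, 1))/(1096 - 460))² = ((-1129 + 216/7)/(1096 - 460))² = (-7687/7/636)² = (-7687/7*1/636)² = (-7687/4452)² = 59089969/19820304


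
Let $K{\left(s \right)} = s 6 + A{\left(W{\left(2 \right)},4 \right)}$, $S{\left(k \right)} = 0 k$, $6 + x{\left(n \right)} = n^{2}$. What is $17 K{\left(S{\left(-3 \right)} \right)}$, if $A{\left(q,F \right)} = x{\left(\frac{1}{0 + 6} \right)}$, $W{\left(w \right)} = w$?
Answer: $- \frac{3655}{36} \approx -101.53$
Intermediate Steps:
$x{\left(n \right)} = -6 + n^{2}$
$A{\left(q,F \right)} = - \frac{215}{36}$ ($A{\left(q,F \right)} = -6 + \left(\frac{1}{0 + 6}\right)^{2} = -6 + \left(\frac{1}{6}\right)^{2} = -6 + \frac{1}{36} = - \frac{215}{36}$)
$S{\left(k \right)} = 0$
$K{\left(s \right)} = - \frac{215}{36} + 6 s$ ($K{\left(s \right)} = s 6 - \frac{215}{36} = 6 s - \frac{215}{36} = - \frac{215}{36} + 6 s$)
$17 K{\left(S{\left(-3 \right)} \right)} = 17 \left(- \frac{215}{36} + 6 \cdot 0\right) = 17 \left(- \frac{215}{36} + 0\right) = 17 \left(- \frac{215}{36}\right) = - \frac{3655}{36}$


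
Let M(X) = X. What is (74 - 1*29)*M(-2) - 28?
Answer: -118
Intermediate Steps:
(74 - 1*29)*M(-2) - 28 = (74 - 1*29)*(-2) - 28 = (74 - 29)*(-2) - 28 = 45*(-2) - 28 = -90 - 28 = -118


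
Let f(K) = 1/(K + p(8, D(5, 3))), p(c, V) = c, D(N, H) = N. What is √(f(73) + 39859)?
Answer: 2*√807145/9 ≈ 199.65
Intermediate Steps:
f(K) = 1/(8 + K) (f(K) = 1/(K + 8) = 1/(8 + K))
√(f(73) + 39859) = √(1/(8 + 73) + 39859) = √(1/81 + 39859) = √(3228580/81) = 2*√807145/9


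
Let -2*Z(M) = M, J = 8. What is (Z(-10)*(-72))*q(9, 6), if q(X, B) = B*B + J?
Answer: -15840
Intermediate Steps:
q(X, B) = 8 + B² (q(X, B) = B*B + 8 = B² + 8 = 8 + B²)
Z(M) = -M/2
(Z(-10)*(-72))*q(9, 6) = (-½*(-10)*(-72))*(8 + 6²) = (5*(-72))*(8 + 36) = -360*44 = -15840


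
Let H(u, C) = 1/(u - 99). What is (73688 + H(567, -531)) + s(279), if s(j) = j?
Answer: 34616557/468 ≈ 73967.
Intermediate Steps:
H(u, C) = 1/(-99 + u)
(73688 + H(567, -531)) + s(279) = (73688 + 1/(-99 + 567)) + 279 = (73688 + 1/468) + 279 = 34485985/468 + 279 = 34616557/468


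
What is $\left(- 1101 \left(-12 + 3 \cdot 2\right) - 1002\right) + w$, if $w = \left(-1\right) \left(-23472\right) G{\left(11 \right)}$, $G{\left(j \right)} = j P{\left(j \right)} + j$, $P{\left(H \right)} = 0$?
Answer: $263796$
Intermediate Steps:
$G{\left(j \right)} = j$ ($G{\left(j \right)} = j 0 + j = 0 + j = j$)
$w = 258192$ ($w = \left(-1\right) \left(-23472\right) 11 = 23472 \cdot 11 = 258192$)
$\left(- 1101 \left(-12 + 3 \cdot 2\right) - 1002\right) + w = \left(- 1101 \left(-12 + 3 \cdot 2\right) - 1002\right) + 258192 = \left(- 1101 \left(-12 + 6\right) - 1002\right) + 258192 = \left(\left(-1101\right) \left(-6\right) - 1002\right) + 258192 = \left(6606 - 1002\right) + 258192 = 5604 + 258192 = 263796$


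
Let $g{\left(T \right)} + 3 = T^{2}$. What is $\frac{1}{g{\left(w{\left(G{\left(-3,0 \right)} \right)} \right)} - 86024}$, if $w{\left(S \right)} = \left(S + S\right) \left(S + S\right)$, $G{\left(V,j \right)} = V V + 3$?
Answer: $\frac{1}{245749} \approx 4.0692 \cdot 10^{-6}$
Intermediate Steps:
$G{\left(V,j \right)} = 3 + V^{2}$ ($G{\left(V,j \right)} = V^{2} + 3 = 3 + V^{2}$)
$w{\left(S \right)} = 4 S^{2}$ ($w{\left(S \right)} = 2 S 2 S = 4 S^{2}$)
$g{\left(T \right)} = -3 + T^{2}$
$\frac{1}{g{\left(w{\left(G{\left(-3,0 \right)} \right)} \right)} - 86024} = \frac{1}{\left(-3 + \left(4 \left(3 + \left(-3\right)^{2}\right)^{2}\right)^{2}\right) - 86024} = \frac{1}{\left(-3 + \left(4 \left(3 + 9\right)^{2}\right)^{2}\right) - 86024} = \frac{1}{\left(-3 + \left(4 \cdot 12^{2}\right)^{2}\right) - 86024} = \frac{1}{\left(-3 + \left(4 \cdot 144\right)^{2}\right) - 86024} = \frac{1}{\left(-3 + 576^{2}\right) - 86024} = \frac{1}{\left(-3 + 331776\right) - 86024} = \frac{1}{331773 - 86024} = \frac{1}{245749}$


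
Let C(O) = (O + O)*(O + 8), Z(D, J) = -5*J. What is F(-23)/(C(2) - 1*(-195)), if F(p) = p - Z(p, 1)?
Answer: -18/235 ≈ -0.076596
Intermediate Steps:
C(O) = 2*O*(8 + O) (C(O) = (2*O)*(8 + O) = 2*O*(8 + O))
F(p) = 5 + p (F(p) = p - (-5) = p - 1*(-5) = p + 5 = 5 + p)
F(-23)/(C(2) - 1*(-195)) = (5 - 23)/(2*2*(8 + 2) - 1*(-195)) = -18/(2*2*10 + 195) = -18/(40 + 195) = -18/235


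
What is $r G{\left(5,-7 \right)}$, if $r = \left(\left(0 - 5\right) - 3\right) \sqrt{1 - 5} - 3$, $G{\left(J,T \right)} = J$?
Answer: $-15 - 80 i \approx -15.0 - 80.0 i$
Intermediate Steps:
$r = -3 - 16 i$ ($r = \left(-5 - 3\right) \sqrt{-4} - 3 = - 8 \cdot 2 i - 3 = - 16 i - 3 = -3 - 16 i \approx -3.0 - 16.0 i$)
$r G{\left(5,-7 \right)} = \left(-3 - 16 i\right) 5 = -15 - 80 i$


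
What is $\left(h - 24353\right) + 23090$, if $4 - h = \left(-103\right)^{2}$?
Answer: $-11868$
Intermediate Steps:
$h = -10605$ ($h = 4 - \left(-103\right)^{2} = 4 - 10609 = -10605$)
$\left(h - 24353\right) + 23090 = \left(-10605 - 24353\right) + 23090 = -34958 + 23090 = -11868$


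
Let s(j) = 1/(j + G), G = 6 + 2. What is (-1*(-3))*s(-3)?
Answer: ⅗ ≈ 0.60000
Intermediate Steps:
G = 8
s(j) = 1/(8 + j) (s(j) = 1/(j + 8) = 1/(8 + j))
(-1*(-3))*s(-3) = (-1*(-3))/(8 - 3) = 3/5 = 3*(⅕) = ⅗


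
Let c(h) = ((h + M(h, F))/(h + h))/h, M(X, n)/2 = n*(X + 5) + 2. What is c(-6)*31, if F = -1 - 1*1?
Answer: 31/36 ≈ 0.86111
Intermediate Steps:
F = -2 (F = -1 - 1 = -2)
M(X, n) = 4 + 2*n*(5 + X) (M(X, n) = 2*(n*(X + 5) + 2) = 2*(n*(5 + X) + 2) = 2*(2 + n*(5 + X)) = 4 + 2*n*(5 + X))
c(h) = (-16 - 3*h)/(2*h²) (c(h) = ((h + (4 + 10*(-2) + 2*h*(-2)))/(h + h))/h = ((h + (4 - 20 - 4*h))/((2*h)))/h = ((h + (-16 - 4*h))*(1/(2*h)))/h = ((-16 - 3*h)*(1/(2*h)))/h = ((-16 - 3*h)/(2*h))/h = (-16 - 3*h)/(2*h²))
c(-6)*31 = ((½)*(-16 - 3*(-6))/(-6)²)*31 = ((½)*(1/36)*(-16 + 18))*31 = ((½)*(1/36)*2)*31 = (1/36)*31 = 31/36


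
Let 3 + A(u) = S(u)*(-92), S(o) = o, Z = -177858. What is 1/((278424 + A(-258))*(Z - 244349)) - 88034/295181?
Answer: -11230743919424147/37657066824095319 ≈ -0.29824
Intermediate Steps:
A(u) = -3 - 92*u (A(u) = -3 + u*(-92) = -3 - 92*u)
1/((278424 + A(-258))*(Z - 244349)) - 88034/295181 = 1/((278424 + (-3 - 92*(-258)))*(-177858 - 244349)) - 88034/295181 = 1/((278424 + (-3 + 23736))*(-422207)) - 88034*1/295181 = -1/422207/(278424 + 23733) - 88034/295181 = -1/422207/302157 - 88034/295181 = (1/302157)*(-1/422207) - 88034/295181 = -1/127572800499 - 88034/295181 = -11230743919424147/37657066824095319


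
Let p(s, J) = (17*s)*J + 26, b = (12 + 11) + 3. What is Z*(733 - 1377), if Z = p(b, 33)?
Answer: -9410128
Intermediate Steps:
b = 26 (b = 23 + 3 = 26)
p(s, J) = 26 + 17*J*s (p(s, J) = 17*J*s + 26 = 26 + 17*J*s)
Z = 14612 (Z = 26 + 17*33*26 = 26 + 14586 = 14612)
Z*(733 - 1377) = 14612*(733 - 1377) = 14612*(-644) = -9410128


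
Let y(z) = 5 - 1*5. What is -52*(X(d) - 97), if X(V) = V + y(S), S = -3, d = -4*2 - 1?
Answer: 5512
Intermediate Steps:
d = -9 (d = -8 - 1 = -9)
y(z) = 0 (y(z) = 5 - 5 = 0)
X(V) = V (X(V) = V + 0 = V)
-52*(X(d) - 97) = -52*(-9 - 97) = -52*(-106) = 5512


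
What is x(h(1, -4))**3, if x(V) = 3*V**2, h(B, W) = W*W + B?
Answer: 651714363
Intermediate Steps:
h(B, W) = B + W**2 (h(B, W) = W**2 + B = B + W**2)
x(h(1, -4))**3 = (3*(1 + (-4)**2)**2)**3 = (3*(1 + 16)**2)**3 = (3*17**2)**3 = (3*289)**3 = 867**3 = 651714363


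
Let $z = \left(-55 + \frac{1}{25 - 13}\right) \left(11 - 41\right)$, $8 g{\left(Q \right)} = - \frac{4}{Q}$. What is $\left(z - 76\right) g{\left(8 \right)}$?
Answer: $- \frac{3143}{32} \approx -98.219$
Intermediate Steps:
$g{\left(Q \right)} = - \frac{1}{2 Q}$ ($g{\left(Q \right)} = \frac{\left(-4\right) \frac{1}{Q}}{8} = - \frac{1}{2 Q}$)
$z = \frac{3295}{2}$ ($z = \left(-55 + \frac{1}{12}\right) \left(-30\right) = \left(- \frac{659}{12}\right) \left(-30\right) = \frac{3295}{2} \approx 1647.5$)
$\left(z - 76\right) g{\left(8 \right)} = \left(\frac{3295}{2} - 76\right) \left(- \frac{1}{2 \cdot 8}\right) = \frac{3143 \left(\left(- \frac{1}{2}\right) \frac{1}{8}\right)}{2} = \frac{3143}{2} \left(- \frac{1}{16}\right) = - \frac{3143}{32}$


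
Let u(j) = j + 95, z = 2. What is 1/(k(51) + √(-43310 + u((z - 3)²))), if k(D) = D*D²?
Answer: 7803/1035078295 - I*√43214/17596331015 ≈ 7.5386e-6 - 1.1814e-8*I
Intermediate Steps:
u(j) = 95 + j
k(D) = D³
1/(k(51) + √(-43310 + u((z - 3)²))) = 1/(51³ + √(-43310 + (95 + (2 - 3)²))) = 1/(132651 + √(-43310 + (95 + (-1)²))) = 1/(132651 + √(-43310 + (95 + 1))) = 1/(132651 + √(-43310 + 96)) = 1/(132651 + √(-43214)) = 1/(132651 + I*√43214)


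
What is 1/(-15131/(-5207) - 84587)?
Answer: -5207/440429378 ≈ -1.1823e-5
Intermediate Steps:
1/(-15131/(-5207) - 84587) = 1/(-15131*(-1/5207) - 84587) = 1/(15131/5207 - 84587) = 1/(-440429378/5207) = -5207/440429378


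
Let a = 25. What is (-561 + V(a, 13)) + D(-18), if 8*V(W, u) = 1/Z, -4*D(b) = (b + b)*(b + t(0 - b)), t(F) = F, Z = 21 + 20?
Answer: -184007/328 ≈ -561.00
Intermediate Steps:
Z = 41
D(b) = 0 (D(b) = -(b + b)*(b + (0 - b))/4 = -2*b*(b - b)/4 = -2*b*0/4 = -1/4*0 = 0)
V(W, u) = 1/328 (V(W, u) = (1/8)/41 = (1/8)*(1/41) = 1/328)
(-561 + V(a, 13)) + D(-18) = (-561 + 1/328) + 0 = -184007/328 + 0 = -184007/328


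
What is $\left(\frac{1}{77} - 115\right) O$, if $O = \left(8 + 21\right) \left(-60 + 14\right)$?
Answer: $\frac{11811236}{77} \approx 1.5339 \cdot 10^{5}$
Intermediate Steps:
$O = -1334$ ($O = 29 \left(-46\right) = -1334$)
$\left(\frac{1}{77} - 115\right) O = \left(\frac{1}{77} - 115\right) \left(-1334\right) = \left(- \frac{8854}{77}\right) \left(-1334\right) = \frac{11811236}{77}$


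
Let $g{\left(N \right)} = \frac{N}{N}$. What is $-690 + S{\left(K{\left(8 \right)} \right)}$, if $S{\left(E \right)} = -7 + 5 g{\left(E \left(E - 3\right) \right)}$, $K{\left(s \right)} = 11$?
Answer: $-692$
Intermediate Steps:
$g{\left(N \right)} = 1$
$S{\left(E \right)} = -2$ ($S{\left(E \right)} = -7 + 5 \cdot 1 = -7 + 5 = -2$)
$-690 + S{\left(K{\left(8 \right)} \right)} = -690 - 2 = -692$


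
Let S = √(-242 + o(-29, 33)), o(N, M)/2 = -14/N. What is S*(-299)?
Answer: -299*I*√202710/29 ≈ -4642.1*I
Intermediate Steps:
o(N, M) = -28/N (o(N, M) = 2*(-14/N) = -28/N)
S = I*√202710/29 (S = √(-242 - 28/(-29)) = √(-242 - 28*(-1/29)) = √(-242 + 28/29) = √(-6990/29) = I*√202710/29 ≈ 15.525*I)
S*(-299) = (I*√202710/29)*(-299) = -299*I*√202710/29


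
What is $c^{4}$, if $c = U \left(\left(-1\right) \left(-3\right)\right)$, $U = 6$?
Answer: $104976$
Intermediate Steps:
$c = 18$ ($c = 6 \left(\left(-1\right) \left(-3\right)\right) = 6 \cdot 3 = 18$)
$c^{4} = 18^{4} = 104976$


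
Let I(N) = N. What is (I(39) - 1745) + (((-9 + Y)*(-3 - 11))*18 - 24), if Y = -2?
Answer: 1042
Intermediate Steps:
(I(39) - 1745) + (((-9 + Y)*(-3 - 11))*18 - 24) = (39 - 1745) + (((-9 - 2)*(-3 - 11))*18 - 24) = -1706 + (-11*(-14)*18 - 24) = -1706 + (154*18 - 24) = -1706 + (2772 - 24) = -1706 + 2748 = 1042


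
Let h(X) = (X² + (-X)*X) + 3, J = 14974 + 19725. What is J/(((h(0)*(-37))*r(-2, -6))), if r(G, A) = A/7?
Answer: 242893/666 ≈ 364.70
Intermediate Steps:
r(G, A) = A/7 (r(G, A) = A*(⅐) = A/7)
J = 34699
h(X) = 3 (h(X) = (X² - X²) + 3 = 0 + 3 = 3)
J/(((h(0)*(-37))*r(-2, -6))) = 34699/(((3*(-37))*((⅐)*(-6)))) = 34699/((-111*(-6/7))) = 34699/(666/7) = 34699*(7/666) = 242893/666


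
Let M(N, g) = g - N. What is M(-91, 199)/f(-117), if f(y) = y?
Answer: -290/117 ≈ -2.4786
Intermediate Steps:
M(-91, 199)/f(-117) = (199 - 1*(-91))/(-117) = (199 + 91)*(-1/117) = 290*(-1/117) = -290/117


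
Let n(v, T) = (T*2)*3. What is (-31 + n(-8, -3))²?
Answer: 2401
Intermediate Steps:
n(v, T) = 6*T (n(v, T) = (2*T)*3 = 6*T)
(-31 + n(-8, -3))² = (-31 + 6*(-3))² = (-31 - 18)² = (-49)² = 2401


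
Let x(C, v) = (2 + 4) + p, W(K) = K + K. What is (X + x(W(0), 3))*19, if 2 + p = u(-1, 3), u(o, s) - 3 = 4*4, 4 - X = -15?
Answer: 798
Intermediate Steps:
X = 19 (X = 4 - 1*(-15) = 4 + 15 = 19)
u(o, s) = 19 (u(o, s) = 3 + 4*4 = 3 + 16 = 19)
W(K) = 2*K
p = 17 (p = -2 + 19 = 17)
x(C, v) = 23 (x(C, v) = (2 + 4) + 17 = 6 + 17 = 23)
(X + x(W(0), 3))*19 = (19 + 23)*19 = 42*19 = 798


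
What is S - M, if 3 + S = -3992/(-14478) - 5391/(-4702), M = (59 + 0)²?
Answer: -118539207911/34037778 ≈ -3482.6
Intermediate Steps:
M = 3481 (M = 59² = 3481)
S = -53702693/34037778 (S = -3 + (-3992/(-14478) - 5391/(-4702)) = -3 + (-3992*(-1/14478) - 5391*(-1/4702)) = -3 + (1996/7239 + 5391/4702) = -3 + 48410641/34037778 = -53702693/34037778 ≈ -1.5777)
S - M = -53702693/34037778 - 1*3481 = -53702693/34037778 - 3481 = -118539207911/34037778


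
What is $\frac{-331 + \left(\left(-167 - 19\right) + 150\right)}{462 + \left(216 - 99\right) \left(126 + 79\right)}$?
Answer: $- \frac{367}{24447} \approx -0.015012$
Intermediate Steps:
$\frac{-331 + \left(\left(-167 - 19\right) + 150\right)}{462 + \left(216 - 99\right) \left(126 + 79\right)} = \frac{-331 + \left(-186 + 150\right)}{462 + 117 \cdot 205} = \frac{-331 - 36}{462 + 23985} = - \frac{367}{24447}$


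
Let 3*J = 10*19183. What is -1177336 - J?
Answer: -3723838/3 ≈ -1.2413e+6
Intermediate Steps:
J = 191830/3 (J = (10*19183)/3 = (1/3)*191830 = 191830/3 ≈ 63943.)
-1177336 - J = -1177336 - 1*191830/3 = -1177336 - 191830/3 = -3723838/3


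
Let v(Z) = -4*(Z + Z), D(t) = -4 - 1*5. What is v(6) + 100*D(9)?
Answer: -948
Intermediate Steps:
D(t) = -9 (D(t) = -4 - 5 = -9)
v(Z) = -8*Z
v(6) + 100*D(9) = -8*6 + 100*(-9) = -48 - 900 = -948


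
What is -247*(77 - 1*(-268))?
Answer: -85215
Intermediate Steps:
-247*(77 - 1*(-268)) = -247*(77 + 268) = -247*345 = -85215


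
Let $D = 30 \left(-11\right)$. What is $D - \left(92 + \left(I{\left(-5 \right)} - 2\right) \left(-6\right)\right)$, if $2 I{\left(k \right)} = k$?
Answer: $-449$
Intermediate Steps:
$I{\left(k \right)} = \frac{k}{2}$
$D = -330$
$D - \left(92 + \left(I{\left(-5 \right)} - 2\right) \left(-6\right)\right) = -330 - \left(92 + \left(\frac{1}{2} \left(-5\right) - 2\right) \left(-6\right)\right) = -330 - \left(92 + \left(- \frac{5}{2} - 2\right) \left(-6\right)\right) = -330 - \left(92 - -27\right) = -330 - 119 = -449$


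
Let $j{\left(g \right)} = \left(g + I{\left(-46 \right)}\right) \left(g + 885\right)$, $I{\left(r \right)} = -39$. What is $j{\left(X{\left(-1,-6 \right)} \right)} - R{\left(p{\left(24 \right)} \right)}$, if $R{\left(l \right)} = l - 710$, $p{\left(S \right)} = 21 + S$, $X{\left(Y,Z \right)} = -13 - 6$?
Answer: $-49563$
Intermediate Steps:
$X{\left(Y,Z \right)} = -19$
$R{\left(l \right)} = -710 + l$ ($R{\left(l \right)} = l - 710 = -710 + l$)
$j{\left(g \right)} = \left(-39 + g\right) \left(885 + g\right)$ ($j{\left(g \right)} = \left(g - 39\right) \left(g + 885\right) = \left(-39 + g\right) \left(885 + g\right)$)
$j{\left(X{\left(-1,-6 \right)} \right)} - R{\left(p{\left(24 \right)} \right)} = \left(-34515 + \left(-19\right)^{2} + 846 \left(-19\right)\right) - \left(-710 + \left(21 + 24\right)\right) = \left(-34515 + 361 - 16074\right) - \left(-710 + 45\right) = -50228 - -665 = -50228 + 665 = -49563$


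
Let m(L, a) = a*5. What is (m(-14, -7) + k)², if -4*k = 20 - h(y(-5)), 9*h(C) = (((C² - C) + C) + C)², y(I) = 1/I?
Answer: 50623200016/31640625 ≈ 1599.9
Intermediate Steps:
y(I) = 1/I
m(L, a) = 5*a
h(C) = (C + C²)²/9 (h(C) = (((C² - C) + C) + C)²/9 = (C² + C)²/9 = (C + C²)²/9)
k = -28121/5625 (k = -(20 - (1/(-5))²*(1 + 1/(-5))²/9)/4 = -(20 - (-⅕)²*(1 - ⅕)²/9)/4 = -(20 - (⅘)²/(9*25))/4 = -(20 - 16/(9*25*25))/4 = -(20 - 1*16/5625)/4 = -(20 - 16/5625)/4 = -¼*112484/5625 = -28121/5625 ≈ -4.9993)
(m(-14, -7) + k)² = (5*(-7) - 28121/5625)² = (-35 - 28121/5625)² = (-224996/5625)² = 50623200016/31640625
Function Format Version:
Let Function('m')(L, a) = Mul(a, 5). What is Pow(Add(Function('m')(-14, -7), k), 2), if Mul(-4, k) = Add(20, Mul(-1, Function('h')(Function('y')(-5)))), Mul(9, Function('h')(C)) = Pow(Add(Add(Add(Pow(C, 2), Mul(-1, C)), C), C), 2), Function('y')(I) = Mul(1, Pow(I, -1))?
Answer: Rational(50623200016, 31640625) ≈ 1599.9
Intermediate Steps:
Function('y')(I) = Pow(I, -1)
Function('m')(L, a) = Mul(5, a)
Function('h')(C) = Mul(Rational(1, 9), Pow(Add(C, Pow(C, 2)), 2)) (Function('h')(C) = Mul(Rational(1, 9), Pow(Add(Add(Add(Pow(C, 2), Mul(-1, C)), C), C), 2)) = Mul(Rational(1, 9), Pow(Add(Pow(C, 2), C), 2)) = Mul(Rational(1, 9), Pow(Add(C, Pow(C, 2)), 2)))
k = Rational(-28121, 5625) (k = Mul(Rational(-1, 4), Add(20, Mul(-1, Mul(Rational(1, 9), Pow(Pow(-5, -1), 2), Pow(Add(1, Pow(-5, -1)), 2))))) = Mul(Rational(-1, 4), Add(20, Mul(-1, Mul(Rational(1, 9), Pow(Rational(-1, 5), 2), Pow(Add(1, Rational(-1, 5)), 2))))) = Mul(Rational(-1, 4), Add(20, Mul(-1, Mul(Rational(1, 9), Rational(1, 25), Pow(Rational(4, 5), 2))))) = Mul(Rational(-1, 4), Add(20, Mul(-1, Mul(Rational(1, 9), Rational(1, 25), Rational(16, 25))))) = Mul(Rational(-1, 4), Add(20, Mul(-1, Rational(16, 5625)))) = Mul(Rational(-1, 4), Add(20, Rational(-16, 5625))) = Mul(Rational(-1, 4), Rational(112484, 5625)) = Rational(-28121, 5625) ≈ -4.9993)
Pow(Add(Function('m')(-14, -7), k), 2) = Pow(Add(Mul(5, -7), Rational(-28121, 5625)), 2) = Pow(Add(-35, Rational(-28121, 5625)), 2) = Pow(Rational(-224996, 5625), 2) = Rational(50623200016, 31640625)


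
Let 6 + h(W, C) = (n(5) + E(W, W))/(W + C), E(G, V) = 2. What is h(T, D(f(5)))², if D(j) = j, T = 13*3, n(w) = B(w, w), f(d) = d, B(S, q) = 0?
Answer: 17161/484 ≈ 35.457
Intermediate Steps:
n(w) = 0
T = 39
h(W, C) = -6 + 2/(C + W) (h(W, C) = -6 + (0 + 2)/(W + C) = -6 + 2/(C + W))
h(T, D(f(5)))² = (2*(1 - 3*5 - 3*39)/(5 + 39))² = (2*(1 - 15 - 117)/44)² = (2*(1/44)*(-131))² = (-131/22)² = 17161/484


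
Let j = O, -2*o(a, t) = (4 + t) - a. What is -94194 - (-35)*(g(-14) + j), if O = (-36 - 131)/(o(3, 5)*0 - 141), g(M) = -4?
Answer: -13295249/141 ≈ -94293.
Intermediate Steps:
o(a, t) = -2 + a/2 - t/2 (o(a, t) = -((4 + t) - a)/2 = -(4 + t - a)/2 = -2 + a/2 - t/2)
O = 167/141 (O = (-36 - 131)/((-2 + (1/2)*3 - 1/2*5)*0 - 141) = -167/((-2 + 3/2 - 5/2)*0 - 141) = -167/(-3*0 - 141) = -167/(0 - 141) = -167/(-141) = -167*(-1/141) = 167/141 ≈ 1.1844)
j = 167/141 ≈ 1.1844
-94194 - (-35)*(g(-14) + j) = -94194 - (-35)*(-4 + 167/141) = -94194 - (-35)*(-397)/141 = -94194 - 1*13895/141 = -94194 - 13895/141 = -13295249/141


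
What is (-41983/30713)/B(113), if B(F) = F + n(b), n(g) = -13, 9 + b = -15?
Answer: -41983/3071300 ≈ -0.013669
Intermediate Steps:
b = -24 (b = -9 - 15 = -24)
B(F) = -13 + F (B(F) = F - 13 = -13 + F)
(-41983/30713)/B(113) = (-41983/30713)/(-13 + 113) = -41983*1/30713/100 = -41983/30713*1/100 = -41983/3071300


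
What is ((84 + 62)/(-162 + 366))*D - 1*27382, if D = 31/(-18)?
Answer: -50275615/1836 ≈ -27383.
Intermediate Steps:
D = -31/18 (D = 31*(-1/18) = -31/18 ≈ -1.7222)
((84 + 62)/(-162 + 366))*D - 1*27382 = ((84 + 62)/(-162 + 366))*(-31/18) - 1*27382 = (146/204)*(-31/18) - 27382 = (146*(1/204))*(-31/18) - 27382 = (73/102)*(-31/18) - 27382 = -2263/1836 - 27382 = -50275615/1836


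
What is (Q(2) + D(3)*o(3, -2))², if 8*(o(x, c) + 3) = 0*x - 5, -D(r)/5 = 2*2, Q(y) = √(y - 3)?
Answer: 21021/4 + 145*I ≈ 5255.3 + 145.0*I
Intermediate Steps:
Q(y) = √(-3 + y)
D(r) = -20 (D(r) = -10*2 = -5*4 = -20)
o(x, c) = -29/8 (o(x, c) = -3 + (0*x - 5)/8 = -3 + (0 - 5)/8 = -3 + (⅛)*(-5) = -3 - 5/8 = -29/8)
(Q(2) + D(3)*o(3, -2))² = (√(-3 + 2) - 20*(-29/8))² = (√(-1) + 145/2)² = (I + 145/2)² = (145/2 + I)²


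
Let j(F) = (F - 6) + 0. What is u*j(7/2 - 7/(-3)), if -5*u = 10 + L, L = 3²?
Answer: 19/30 ≈ 0.63333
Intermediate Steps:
L = 9
j(F) = -6 + F (j(F) = (-6 + F) + 0 = -6 + F)
u = -19/5 (u = -(10 + 9)/5 = -⅕*19 = -19/5 ≈ -3.8000)
u*j(7/2 - 7/(-3)) = -19*(-6 + (7/2 - 7/(-3)))/5 = -19*(-6 + (7*(½) - 7*(-⅓)))/5 = -19*(-6 + (7/2 + 7/3))/5 = -19*(-6 + 35/6)/5 = -19/5*(-⅙) = 19/30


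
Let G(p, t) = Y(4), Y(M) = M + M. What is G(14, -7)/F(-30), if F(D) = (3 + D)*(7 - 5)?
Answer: -4/27 ≈ -0.14815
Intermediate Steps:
Y(M) = 2*M
G(p, t) = 8 (G(p, t) = 2*4 = 8)
F(D) = 6 + 2*D (F(D) = (3 + D)*2 = 6 + 2*D)
G(14, -7)/F(-30) = 8/(6 + 2*(-30)) = 8/(6 - 60) = 8/(-54) = 8*(-1/54) = -4/27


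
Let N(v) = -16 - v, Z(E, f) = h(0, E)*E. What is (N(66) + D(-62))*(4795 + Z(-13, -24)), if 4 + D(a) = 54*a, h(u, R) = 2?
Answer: -16376746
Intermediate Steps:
Z(E, f) = 2*E
D(a) = -4 + 54*a
(N(66) + D(-62))*(4795 + Z(-13, -24)) = ((-16 - 1*66) + (-4 + 54*(-62)))*(4795 + 2*(-13)) = ((-16 - 66) + (-4 - 3348))*(4795 - 26) = (-82 - 3352)*4769 = -3434*4769 = -16376746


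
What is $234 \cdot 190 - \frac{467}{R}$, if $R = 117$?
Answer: $\frac{5201353}{117} \approx 44456.0$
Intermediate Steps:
$234 \cdot 190 - \frac{467}{R} = 234 \cdot 190 - \frac{467}{117} = 44460 - \frac{467}{117} = \frac{5201353}{117}$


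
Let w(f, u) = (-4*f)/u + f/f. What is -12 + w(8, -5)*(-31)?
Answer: -1207/5 ≈ -241.40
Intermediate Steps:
w(f, u) = 1 - 4*f/u (w(f, u) = -4*f/u + 1 = 1 - 4*f/u)
-12 + w(8, -5)*(-31) = -12 + ((-5 - 4*8)/(-5))*(-31) = -12 - (-5 - 32)/5*(-31) = -12 - 1/5*(-37)*(-31) = -12 + (37/5)*(-31) = -12 - 1147/5 = -1207/5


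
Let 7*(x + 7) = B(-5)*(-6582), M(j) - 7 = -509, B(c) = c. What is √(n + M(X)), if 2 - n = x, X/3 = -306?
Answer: I*√254527/7 ≈ 72.072*I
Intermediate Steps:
X = -918 (X = 3*(-306) = -918)
M(j) = -502 (M(j) = 7 - 509 = -502)
x = 32861/7 (x = -7 + (-5*(-6582))/7 = -7 + (⅐)*32910 = -7 + 32910/7 = 32861/7 ≈ 4694.4)
n = -32847/7 (n = 2 - 1*32861/7 = 2 - 32861/7 = -32847/7 ≈ -4692.4)
√(n + M(X)) = √(-32847/7 - 502) = √(-36361/7) = I*√254527/7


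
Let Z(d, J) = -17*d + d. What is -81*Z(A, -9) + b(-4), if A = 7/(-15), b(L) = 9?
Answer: -2979/5 ≈ -595.80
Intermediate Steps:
A = -7/15 (A = 7*(-1/15) = -7/15 ≈ -0.46667)
Z(d, J) = -16*d
-81*Z(A, -9) + b(-4) = -(-1296)*(-7)/15 + 9 = -81*112/15 + 9 = -3024/5 + 9 = -2979/5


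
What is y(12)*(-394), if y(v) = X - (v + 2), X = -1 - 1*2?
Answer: 6698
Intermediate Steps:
X = -3 (X = -1 - 2 = -3)
y(v) = -5 - v (y(v) = -3 - (v + 2) = -3 - (2 + v) = -3 + (-2 - v) = -5 - v)
y(12)*(-394) = (-5 - 1*12)*(-394) = (-5 - 12)*(-394) = -17*(-394) = 6698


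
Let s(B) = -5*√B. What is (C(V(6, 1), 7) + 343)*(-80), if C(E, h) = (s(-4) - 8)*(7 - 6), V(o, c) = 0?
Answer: -26800 + 800*I ≈ -26800.0 + 800.0*I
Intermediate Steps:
C(E, h) = -8 - 10*I (C(E, h) = (-10*I - 8)*(7 - 6) = (-10*I - 8)*1 = (-8 - 10*I)*1 = -8 - 10*I)
(C(V(6, 1), 7) + 343)*(-80) = ((-8 - 10*I) + 343)*(-80) = (335 - 10*I)*(-80) = -26800 + 800*I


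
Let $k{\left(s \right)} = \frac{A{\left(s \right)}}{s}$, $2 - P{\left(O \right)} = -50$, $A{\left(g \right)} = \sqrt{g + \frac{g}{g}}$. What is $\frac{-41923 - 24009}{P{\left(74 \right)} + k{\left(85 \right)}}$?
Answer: $- \frac{12385326200}{9768157} + \frac{2802110 \sqrt{86}}{9768157} \approx -1265.3$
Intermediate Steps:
$A{\left(g \right)} = \sqrt{1 + g}$ ($A{\left(g \right)} = \sqrt{g + 1} = \sqrt{1 + g}$)
$P{\left(O \right)} = 52$ ($P{\left(O \right)} = 2 - -50 = 2 + 50 = 52$)
$k{\left(s \right)} = \frac{\sqrt{1 + s}}{s}$
$\frac{-41923 - 24009}{P{\left(74 \right)} + k{\left(85 \right)}} = \frac{-41923 - 24009}{52 + \frac{\sqrt{1 + 85}}{85}} = - \frac{65932}{52 + \frac{\sqrt{86}}{85}}$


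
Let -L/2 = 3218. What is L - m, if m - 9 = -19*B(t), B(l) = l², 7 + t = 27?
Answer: 1155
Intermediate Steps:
t = 20 (t = -7 + 27 = 20)
L = -6436 (L = -2*3218 = -6436)
m = -7591 (m = 9 - 19*20² = 9 - 19*400 = 9 - 7600 = -7591)
L - m = -6436 - 1*(-7591) = -6436 + 7591 = 1155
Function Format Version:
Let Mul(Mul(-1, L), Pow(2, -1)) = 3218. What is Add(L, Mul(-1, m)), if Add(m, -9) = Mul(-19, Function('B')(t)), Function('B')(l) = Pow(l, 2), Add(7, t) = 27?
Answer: 1155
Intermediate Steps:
t = 20 (t = Add(-7, 27) = 20)
L = -6436 (L = Mul(-2, 3218) = -6436)
m = -7591 (m = Add(9, Mul(-19, Pow(20, 2))) = Add(9, Mul(-19, 400)) = Add(9, -7600) = -7591)
Add(L, Mul(-1, m)) = Add(-6436, Mul(-1, -7591)) = Add(-6436, 7591) = 1155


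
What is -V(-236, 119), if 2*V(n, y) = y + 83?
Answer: -101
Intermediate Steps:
V(n, y) = 83/2 + y/2 (V(n, y) = (y + 83)/2 = (83 + y)/2 = 83/2 + y/2)
-V(-236, 119) = -(83/2 + (½)*119) = -(83/2 + 119/2) = -1*101 = -101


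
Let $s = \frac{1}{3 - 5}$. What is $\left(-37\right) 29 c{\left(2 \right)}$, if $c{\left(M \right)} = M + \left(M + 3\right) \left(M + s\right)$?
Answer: $- \frac{20387}{2} \approx -10194.0$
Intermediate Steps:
$s = - \frac{1}{2}$ ($s = \frac{1}{-2} = - \frac{1}{2} \approx -0.5$)
$c{\left(M \right)} = M + \left(3 + M\right) \left(- \frac{1}{2} + M\right)$ ($c{\left(M \right)} = M + \left(M + 3\right) \left(M - \frac{1}{2}\right) = M + \left(3 + M\right) \left(- \frac{1}{2} + M\right)$)
$\left(-37\right) 29 c{\left(2 \right)} = \left(-37\right) 29 \left(- \frac{3}{2} + 2^{2} + \frac{7}{2} \cdot 2\right) = - 1073 \left(- \frac{3}{2} + 4 + 7\right) = \left(-1073\right) \frac{19}{2} = - \frac{20387}{2}$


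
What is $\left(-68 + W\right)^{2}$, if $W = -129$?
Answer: $38809$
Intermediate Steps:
$\left(-68 + W\right)^{2} = \left(-68 - 129\right)^{2} = \left(-197\right)^{2} = 38809$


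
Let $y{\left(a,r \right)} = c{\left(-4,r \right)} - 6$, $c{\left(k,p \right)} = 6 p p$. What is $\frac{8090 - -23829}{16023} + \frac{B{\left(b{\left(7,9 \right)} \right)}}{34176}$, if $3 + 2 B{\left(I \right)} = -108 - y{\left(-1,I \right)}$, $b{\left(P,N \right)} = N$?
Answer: $\frac{724085965}{365068032} \approx 1.9834$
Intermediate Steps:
$c{\left(k,p \right)} = 6 p^{2}$
$y{\left(a,r \right)} = -6 + 6 r^{2}$ ($y{\left(a,r \right)} = 6 r^{2} - 6 = -6 + 6 r^{2}$)
$B{\left(I \right)} = - \frac{105}{2} - 3 I^{2}$ ($B{\left(I \right)} = - \frac{3}{2} + \frac{-108 - \left(-6 + 6 I^{2}\right)}{2} = - \frac{3}{2} + \frac{-102 - 6 I^{2}}{2} = - \frac{3}{2} - \left(51 + 3 I^{2}\right) = - \frac{105}{2} - 3 I^{2}$)
$\frac{8090 - -23829}{16023} + \frac{B{\left(b{\left(7,9 \right)} \right)}}{34176} = \frac{8090 - -23829}{16023} + \frac{- \frac{105}{2} - 3 \cdot 9^{2}}{34176} = \left(8090 + 23829\right) \frac{1}{16023} + \left(- \frac{105}{2} - 243\right) \frac{1}{34176} = 31919 \cdot \frac{1}{16023} + \left(- \frac{105}{2} - 243\right) \frac{1}{34176} = \frac{31919}{16023} - \frac{197}{22784} = \frac{724085965}{365068032}$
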